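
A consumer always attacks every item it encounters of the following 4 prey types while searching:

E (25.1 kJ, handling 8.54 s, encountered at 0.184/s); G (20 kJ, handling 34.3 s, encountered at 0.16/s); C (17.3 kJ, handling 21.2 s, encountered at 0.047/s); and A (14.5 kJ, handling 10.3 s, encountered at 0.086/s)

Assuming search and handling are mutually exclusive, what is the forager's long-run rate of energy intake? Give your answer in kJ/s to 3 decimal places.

Energy encountered per unit search time: 0.184×25.1 + 0.16×20 + 0.047×17.3 + 0.086×14.5 = 9.879 kJ/s.
Handling time per unit search time: 0.184×8.54 + 0.16×34.3 + 0.047×21.2 + 0.086×10.3 = 8.942.
Rate = 9.879/(1 + 8.942) = 0.9937 kJ/s.

0.994 kJ/s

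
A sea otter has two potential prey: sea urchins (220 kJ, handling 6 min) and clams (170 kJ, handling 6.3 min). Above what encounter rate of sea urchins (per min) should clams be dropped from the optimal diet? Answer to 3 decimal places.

0.464 per min

The zero-one rule: include clams iff E₂/h₂ > λE₁/(1+λh₁). Equality gives the switch point.
λE₁h₂ = E₂ + λE₂h₁ ⇒ λ = E₂/(E₁h₂ − E₂h₁) = 170/(1386 − 1020) = 0.4645 per min.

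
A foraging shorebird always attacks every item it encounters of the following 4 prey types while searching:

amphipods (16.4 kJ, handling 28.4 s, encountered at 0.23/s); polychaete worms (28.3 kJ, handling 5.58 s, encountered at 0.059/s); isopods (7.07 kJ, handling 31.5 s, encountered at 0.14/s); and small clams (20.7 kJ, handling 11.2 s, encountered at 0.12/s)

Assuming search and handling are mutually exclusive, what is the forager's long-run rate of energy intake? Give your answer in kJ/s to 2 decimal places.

R = (0.23×16.4 + 0.059×28.3 + 0.14×7.07 + 0.12×20.7) / (1 + 0.23×28.4 + 0.059×5.58 + 0.14×31.5 + 0.12×11.2) = 8.915/13.62 = 0.6548 kJ/s.

0.65 kJ/s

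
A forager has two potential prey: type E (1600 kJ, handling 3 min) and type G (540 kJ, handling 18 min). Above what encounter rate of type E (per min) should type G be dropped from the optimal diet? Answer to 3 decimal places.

0.020 per min

Drop type G once their profitability E₂/h₂ falls below the rate achievable on type E alone: E₂/h₂ = λE₁/(1 + λh₁).
Solve for λ: λE₁h₂ = E₂(1 + λh₁) → λ(E₁h₂ − E₂h₁) = E₂ → λ = E₂/(E₁h₂ − E₂h₁).
λ = 540/(1600×18 − 540×3) = 540/2.718e+04 = 0.01987 per min.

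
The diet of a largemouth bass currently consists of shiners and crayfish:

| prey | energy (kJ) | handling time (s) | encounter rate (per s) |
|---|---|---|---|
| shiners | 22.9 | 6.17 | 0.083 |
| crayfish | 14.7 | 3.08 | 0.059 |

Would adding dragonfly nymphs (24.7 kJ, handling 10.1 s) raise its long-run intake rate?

Current rate: (0.083×22.9 + 0.059×14.7)/(1 + 0.083×6.17 + 0.059×3.08) = 1.634 kJ/s.
Profitability of dragonfly nymphs: 24.7/10.1 = 2.446 kJ/s.
2.446 > 1.634, so adding dragonfly nymphs raises the average — include it.

Yes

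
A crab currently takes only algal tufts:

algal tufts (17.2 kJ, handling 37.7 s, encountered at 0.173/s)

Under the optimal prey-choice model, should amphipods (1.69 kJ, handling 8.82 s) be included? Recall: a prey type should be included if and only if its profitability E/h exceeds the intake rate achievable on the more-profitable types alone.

No

On algal tufts alone, R = ΣλE/(1+Σλh) = 2.976/7.522 = 0.3956 kJ/s.
amphipods: E/h = 1.69/8.82 = 0.1916 kJ/s.
0.1916 < 0.3956, so adding amphipods would lower the average — exclude it.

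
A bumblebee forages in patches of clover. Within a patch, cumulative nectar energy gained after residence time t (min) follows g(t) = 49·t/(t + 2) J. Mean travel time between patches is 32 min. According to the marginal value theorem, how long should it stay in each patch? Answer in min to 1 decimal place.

Optimal t* satisfies g'(t*) = g(t*)/(T + t*).
g'(t) = 49·2/(t + 2)². Setting 49·2/(t+2)² = 49t/[(t+2)(32+t)] gives 2(32+t) = t(t+2), so t² = 2×32 = 64.
t* = √64 = 8 min.

8.0 min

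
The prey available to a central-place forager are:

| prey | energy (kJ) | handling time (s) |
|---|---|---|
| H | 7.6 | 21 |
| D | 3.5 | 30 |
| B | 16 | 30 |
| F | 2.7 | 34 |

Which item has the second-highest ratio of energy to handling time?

In descending order of E/h:
B: 16/30 = 0.533 kJ/s
H: 7.6/21 = 0.362 kJ/s
D: 3.5/30 = 0.117 kJ/s
F: 2.7/34 = 0.0794 kJ/s

H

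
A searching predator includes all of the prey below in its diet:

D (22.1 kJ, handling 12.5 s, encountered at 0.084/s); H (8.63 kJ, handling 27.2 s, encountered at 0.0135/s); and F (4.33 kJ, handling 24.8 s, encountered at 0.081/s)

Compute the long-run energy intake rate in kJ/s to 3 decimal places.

0.525 kJ/s

R = (0.084×22.1 + 0.0135×8.63 + 0.081×4.33) / (1 + 0.084×12.5 + 0.0135×27.2 + 0.081×24.8) = 2.324/4.426 = 0.525 kJ/s.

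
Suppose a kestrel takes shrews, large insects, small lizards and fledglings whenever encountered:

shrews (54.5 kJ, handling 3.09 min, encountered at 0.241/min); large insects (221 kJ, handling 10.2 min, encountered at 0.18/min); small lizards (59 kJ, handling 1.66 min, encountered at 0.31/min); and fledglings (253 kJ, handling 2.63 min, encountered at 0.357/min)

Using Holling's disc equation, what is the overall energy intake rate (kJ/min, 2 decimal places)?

R = (0.241×54.5 + 0.18×221 + 0.31×59 + 0.357×253) / (1 + 0.241×3.09 + 0.18×10.2 + 0.31×1.66 + 0.357×2.63) = 161.5/5.034 = 32.09 kJ/min.

32.09 kJ/min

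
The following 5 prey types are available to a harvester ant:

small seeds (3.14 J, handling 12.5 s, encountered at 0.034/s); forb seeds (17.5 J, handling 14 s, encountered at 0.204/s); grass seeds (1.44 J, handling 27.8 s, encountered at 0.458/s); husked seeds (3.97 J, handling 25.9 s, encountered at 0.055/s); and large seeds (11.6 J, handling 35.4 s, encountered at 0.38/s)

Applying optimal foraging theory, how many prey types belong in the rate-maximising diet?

E/h in descending order: forb seeds 1.25, large seeds 0.328, small seeds 0.251, husked seeds 0.153, grass seeds 0.0518 J/s. The optimal diet is the largest prefix of this list for which every included type satisfies E_i/h_i > R on the types above it.
Rate on top 1: 0.9258. large seeds: 0.328 < 0.9258 → exclude; stop.
Optimal diet: forb seeds — 1 of 5 types.

1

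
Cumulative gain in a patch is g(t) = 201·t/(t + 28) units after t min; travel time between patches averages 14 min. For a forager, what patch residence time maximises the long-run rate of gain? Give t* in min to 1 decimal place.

By the marginal value theorem, leave when the instantaneous gain rate g'(t) equals the habitat-wide average g(t)/(T + t).
g'(t) = 201·28/(t + 28)². Setting 201·28/(t+28)² = 201t/[(t+28)(14+t)] gives 28(14+t) = t(t+28), so t² = 28×14 = 392.
t* = √392 = 19.8 min.

19.8 min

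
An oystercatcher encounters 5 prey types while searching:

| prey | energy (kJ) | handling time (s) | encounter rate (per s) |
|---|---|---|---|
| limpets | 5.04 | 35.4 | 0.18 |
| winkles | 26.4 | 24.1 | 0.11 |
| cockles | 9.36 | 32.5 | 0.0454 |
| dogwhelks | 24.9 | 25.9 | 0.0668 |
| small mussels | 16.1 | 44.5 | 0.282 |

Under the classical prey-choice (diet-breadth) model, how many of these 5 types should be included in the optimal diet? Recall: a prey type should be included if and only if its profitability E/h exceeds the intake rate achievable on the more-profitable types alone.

Rank by E/h (kJ/s): winkles 1.1, dogwhelks 0.961, small mussels 0.362, cockles 0.288, limpets 0.142. Include each in turn until the next type's E/h falls below the running intake rate.
Rate on top 1: 0.7954. dogwhelks: 0.961 > 0.7954 → include.
Rate on top 2: 0.8488. small mussels: 0.362 < 0.8488 → exclude; stop.
Optimal diet: winkles, dogwhelks — 2 of 5 types.

2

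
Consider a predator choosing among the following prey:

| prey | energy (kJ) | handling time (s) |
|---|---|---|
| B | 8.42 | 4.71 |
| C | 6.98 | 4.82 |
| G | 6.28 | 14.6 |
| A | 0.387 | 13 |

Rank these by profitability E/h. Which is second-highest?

C

Profitability E/h (kJ/s): B = 8.42/4.71 = 1.79, C = 6.98/4.82 = 1.45, G = 6.28/14.6 = 0.43, A = 0.387/13 = 0.0298.
Ranked: B > C > G > A.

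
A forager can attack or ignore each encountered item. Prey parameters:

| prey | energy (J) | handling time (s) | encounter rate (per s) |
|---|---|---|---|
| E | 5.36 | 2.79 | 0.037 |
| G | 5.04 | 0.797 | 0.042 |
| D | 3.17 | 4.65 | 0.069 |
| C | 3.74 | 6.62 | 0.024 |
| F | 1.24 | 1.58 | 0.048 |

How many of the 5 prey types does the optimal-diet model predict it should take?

5

E/h in descending order: G 6.32, E 1.92, F 0.785, D 0.682, C 0.565 J/s. The optimal diet is the largest prefix of this list for which every included type satisfies E_i/h_i > R on the types above it.
Rate on top 1: 0.2048. E: 1.92 > 0.2048 → include.
Rate on top 2: 0.3607. F: 0.785 > 0.3607 → include.
Rate on top 3: 0.3872. D: 0.682 > 0.3872 → include.
Rate on top 4: 0.4488. C: 0.565 > 0.4488 → include.
Optimal diet: G, E, F, D, C — 5 of 5 types.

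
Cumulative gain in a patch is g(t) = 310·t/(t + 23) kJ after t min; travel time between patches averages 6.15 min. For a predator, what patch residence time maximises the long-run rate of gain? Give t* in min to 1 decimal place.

By the marginal value theorem, leave when the instantaneous gain rate g'(t) equals the habitat-wide average g(t)/(T + t).
g'(t) = 310·23/(t + 23)². Setting 310·23/(t+23)² = 310t/[(t+23)(6.15+t)] gives 23(6.15+t) = t(t+23), so t² = 23×6.15 = 141.5.
t* = √141.5 = 11.89 min.

11.9 min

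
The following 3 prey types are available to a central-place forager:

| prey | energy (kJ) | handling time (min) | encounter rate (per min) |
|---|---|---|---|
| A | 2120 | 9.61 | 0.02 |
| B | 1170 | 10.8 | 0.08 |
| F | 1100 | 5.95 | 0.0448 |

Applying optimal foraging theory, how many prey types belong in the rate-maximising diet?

3

Rank by E/h (kJ/min): A 221, F 185, B 108. Include each in turn until the next type's E/h falls below the running intake rate.
Rate on top 1: 35.56. F: 185 > 35.56 → include.
Rate on top 2: 62.85. B: 108 > 62.85 → include.
Optimal diet: A, F, B — 3 of 3 types.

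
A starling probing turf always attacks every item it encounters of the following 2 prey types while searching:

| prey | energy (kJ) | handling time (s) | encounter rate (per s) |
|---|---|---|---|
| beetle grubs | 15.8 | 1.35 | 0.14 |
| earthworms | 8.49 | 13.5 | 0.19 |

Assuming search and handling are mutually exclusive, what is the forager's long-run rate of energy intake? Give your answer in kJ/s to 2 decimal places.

1.02 kJ/s

R = (0.14×15.8 + 0.19×8.49) / (1 + 0.14×1.35 + 0.19×13.5) = 3.825/3.754 = 1.019 kJ/s.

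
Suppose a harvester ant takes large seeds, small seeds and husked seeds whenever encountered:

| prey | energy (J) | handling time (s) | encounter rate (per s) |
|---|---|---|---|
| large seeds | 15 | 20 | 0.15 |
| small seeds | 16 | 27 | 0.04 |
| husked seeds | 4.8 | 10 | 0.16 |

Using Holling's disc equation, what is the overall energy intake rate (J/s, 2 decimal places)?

R = (0.15×15 + 0.04×16 + 0.16×4.8) / (1 + 0.15×20 + 0.04×27 + 0.16×10) = 3.658/6.68 = 0.5476 J/s.

0.55 J/s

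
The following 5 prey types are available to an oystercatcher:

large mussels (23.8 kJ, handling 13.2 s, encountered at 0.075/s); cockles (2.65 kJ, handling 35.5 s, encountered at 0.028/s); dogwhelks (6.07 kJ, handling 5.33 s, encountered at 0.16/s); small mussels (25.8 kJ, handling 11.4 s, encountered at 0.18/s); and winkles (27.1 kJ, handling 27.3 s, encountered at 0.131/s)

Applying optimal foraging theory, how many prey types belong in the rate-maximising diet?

Profitabilities (E/h, kJ/s): small mussels 2.26, large mussels 1.8, dogwhelks 1.14, winkles 0.993, cockles 0.0746. Add prey in this order while the next type's profitability exceeds the intake rate on those already taken.
Rate on top 1: 1.522. large mussels: 1.8 > 1.522 → include.
Rate on top 2: 1.591. dogwhelks: 1.14 < 1.591 → exclude; stop.
Optimal diet: small mussels, large mussels — 2 of 5 types.

2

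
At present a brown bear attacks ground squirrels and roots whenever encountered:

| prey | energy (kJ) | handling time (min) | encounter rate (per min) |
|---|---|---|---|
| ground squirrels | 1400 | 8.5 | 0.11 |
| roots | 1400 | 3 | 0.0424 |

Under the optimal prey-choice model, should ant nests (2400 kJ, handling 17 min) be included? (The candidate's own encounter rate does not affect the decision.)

Yes

Current rate: (0.11×1400 + 0.0424×1400)/(1 + 0.11×8.5 + 0.0424×3) = 103.5 kJ/min.
Profitability of ant nests: 2400/17 = 141.2 kJ/min.
Since 141.2 > R, including ant nests increases the long-run rate.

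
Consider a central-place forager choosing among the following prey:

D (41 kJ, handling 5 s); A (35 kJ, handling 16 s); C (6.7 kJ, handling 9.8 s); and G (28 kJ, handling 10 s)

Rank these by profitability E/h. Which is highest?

D

In descending order of E/h:
D: 41/5 = 8.2 kJ/s
G: 28/10 = 2.8 kJ/s
A: 35/16 = 2.19 kJ/s
C: 6.7/9.8 = 0.684 kJ/s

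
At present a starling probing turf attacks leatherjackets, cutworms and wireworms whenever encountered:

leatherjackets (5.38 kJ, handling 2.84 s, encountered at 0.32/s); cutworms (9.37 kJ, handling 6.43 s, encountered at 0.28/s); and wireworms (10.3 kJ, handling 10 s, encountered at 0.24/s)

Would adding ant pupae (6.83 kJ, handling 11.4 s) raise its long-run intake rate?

No

Intake rate on the current diet: R = (0.32×5.38 + 0.28×9.37 + 0.24×10.3) / (1 + 0.32×2.84 + 0.28×6.43 + 0.24×10) = 6.817/6.109 = 1.116 kJ/s.
ant pupae: E/h = 6.83/11.4 = 0.5991 kJ/s.
0.5991 < 1.116, so adding ant pupae would lower the average — exclude it.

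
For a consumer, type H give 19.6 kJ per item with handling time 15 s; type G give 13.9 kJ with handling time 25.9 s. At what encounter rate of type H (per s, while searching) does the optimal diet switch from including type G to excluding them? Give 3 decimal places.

0.046 per s

The zero-one rule: include type G iff E₂/h₂ > λE₁/(1+λh₁). Equality gives the switch point.
λE₁h₂ = E₂ + λE₂h₁ ⇒ λ = E₂/(E₁h₂ − E₂h₁) = 13.9/(507.6 − 208.5) = 0.04647 per s.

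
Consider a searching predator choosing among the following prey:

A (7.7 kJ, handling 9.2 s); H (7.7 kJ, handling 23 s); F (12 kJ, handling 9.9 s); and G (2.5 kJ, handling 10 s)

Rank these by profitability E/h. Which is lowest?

G

In descending order of E/h:
F: 12/9.9 = 1.21 kJ/s
A: 7.7/9.2 = 0.837 kJ/s
H: 7.7/23 = 0.335 kJ/s
G: 2.5/10 = 0.25 kJ/s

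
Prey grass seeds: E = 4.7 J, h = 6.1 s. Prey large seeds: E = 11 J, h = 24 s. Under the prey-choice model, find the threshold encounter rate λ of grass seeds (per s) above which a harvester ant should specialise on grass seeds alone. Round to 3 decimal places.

0.241 per s

Drop large seeds once their profitability E₂/h₂ falls below the rate achievable on grass seeds alone: E₂/h₂ = λE₁/(1 + λh₁).
Solve for λ: λE₁h₂ = E₂(1 + λh₁) → λ(E₁h₂ − E₂h₁) = E₂ → λ = E₂/(E₁h₂ − E₂h₁).
λ = 11/(4.7×24 − 11×6.1) = 11/45.7 = 0.2407 per s.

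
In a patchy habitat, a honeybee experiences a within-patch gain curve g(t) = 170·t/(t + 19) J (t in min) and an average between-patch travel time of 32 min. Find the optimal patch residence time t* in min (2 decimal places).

24.66 min

Optimal t* satisfies g'(t*) = g(t*)/(T + t*).
g'(t) = 170·19/(t + 19)². Setting 170·19/(t+19)² = 170t/[(t+19)(32+t)] gives 19(32+t) = t(t+19), so t² = 19×32 = 608.
t* = √608 = 24.66 min.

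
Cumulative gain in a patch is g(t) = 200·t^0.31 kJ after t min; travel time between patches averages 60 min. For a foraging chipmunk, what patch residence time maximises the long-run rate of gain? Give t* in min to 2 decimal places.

Maximise g(t)/(T+t): set derivative to zero → g'(t)(T+t) = g(t).
g'(t) = 0.31·200·t^-0.69. Setting 0.31·200·t^-0.69 = 200·t^0.31/(60+t) gives 0.31(60+t) = t, so 0.69·t = 0.31×60.
t* = 0.31×60/0.69 = 26.96 min.

26.96 min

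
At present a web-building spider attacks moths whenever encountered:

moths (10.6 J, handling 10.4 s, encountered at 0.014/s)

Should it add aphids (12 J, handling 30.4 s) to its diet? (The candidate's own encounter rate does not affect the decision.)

Yes

On moths alone, R = ΣλE/(1+Σλh) = 0.1484/1.146 = 0.1295 J/s.
aphids: E/h = 12/30.4 = 0.3947 J/s.
0.3947 > 0.1295, so adding aphids raises the average — include it.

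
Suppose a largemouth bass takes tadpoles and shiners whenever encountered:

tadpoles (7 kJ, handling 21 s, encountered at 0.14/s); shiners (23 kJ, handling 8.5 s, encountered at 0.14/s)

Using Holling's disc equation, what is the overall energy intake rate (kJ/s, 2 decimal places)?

0.82 kJ/s

R = Σλ_iE_i / (1 + Σλ_ih_i)
Numerator: 0.14×7 + 0.14×23 = 4.2
Denominator: 1 + 0.14×21 + 0.14×8.5 = 5.13
R = 4.2/5.13 = 0.8187 kJ/s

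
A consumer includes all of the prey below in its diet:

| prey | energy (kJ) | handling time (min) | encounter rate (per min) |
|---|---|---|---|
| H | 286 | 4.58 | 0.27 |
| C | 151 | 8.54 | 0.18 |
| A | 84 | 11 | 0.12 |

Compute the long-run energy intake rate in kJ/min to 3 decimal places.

22.474 kJ/min

R = Σλ_iE_i / (1 + Σλ_ih_i)
Numerator: 0.27×286 + 0.18×151 + 0.12×84 = 114.5
Denominator: 1 + 0.27×4.58 + 0.18×8.54 + 0.12×11 = 5.094
R = 114.5/5.094 = 22.47 kJ/min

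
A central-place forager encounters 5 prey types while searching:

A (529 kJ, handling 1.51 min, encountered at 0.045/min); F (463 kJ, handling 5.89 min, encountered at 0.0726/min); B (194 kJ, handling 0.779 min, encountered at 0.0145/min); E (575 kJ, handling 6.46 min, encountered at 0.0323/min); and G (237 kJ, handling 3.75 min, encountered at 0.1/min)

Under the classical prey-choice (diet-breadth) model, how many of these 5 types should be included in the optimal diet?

5

Rank by E/h (kJ/min): A 350, B 249, E 89, F 78.6, G 63.2. Include each in turn until the next type's E/h falls below the running intake rate.
Rate on top 1: 22.29. B: 249 > 22.29 → include.
Rate on top 2: 24.66. E: 89 > 24.66 → include.
Rate on top 3: 35.09. F: 78.6 > 35.09 → include.
Rate on top 4: 45.94. G: 63.2 > 45.94 → include.
Optimal diet: A, B, E, F, G — 5 of 5 types.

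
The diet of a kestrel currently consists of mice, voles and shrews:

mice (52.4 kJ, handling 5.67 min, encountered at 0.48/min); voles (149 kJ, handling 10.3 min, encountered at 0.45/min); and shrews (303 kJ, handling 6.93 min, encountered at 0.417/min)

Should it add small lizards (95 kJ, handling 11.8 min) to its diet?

On mice, voles and shrews alone, R = ΣλE/(1+Σλh) = 218.6/11.25 = 19.43 kJ/min.
small lizards: E/h = 95/11.8 = 8.051 kJ/min.
8.051 < 19.43, so adding small lizards would lower the average — exclude it.

No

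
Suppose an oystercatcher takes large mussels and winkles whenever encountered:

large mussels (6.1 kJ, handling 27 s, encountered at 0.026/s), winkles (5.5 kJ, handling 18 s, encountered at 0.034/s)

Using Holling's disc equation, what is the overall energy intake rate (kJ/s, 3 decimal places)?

0.149 kJ/s

R = Σλ_iE_i / (1 + Σλ_ih_i)
Numerator: 0.026×6.1 + 0.034×5.5 = 0.3456
Denominator: 1 + 0.026×27 + 0.034×18 = 2.314
R = 0.3456/2.314 = 0.1494 kJ/s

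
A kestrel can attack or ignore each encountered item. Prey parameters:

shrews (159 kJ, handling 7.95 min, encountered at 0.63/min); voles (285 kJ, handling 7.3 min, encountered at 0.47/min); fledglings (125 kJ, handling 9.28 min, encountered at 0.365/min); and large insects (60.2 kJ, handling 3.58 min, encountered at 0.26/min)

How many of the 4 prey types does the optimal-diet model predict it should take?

Rank by E/h (kJ/min): voles 39, shrews 20, large insects 16.8, fledglings 13.5. Include each in turn until the next type's E/h falls below the running intake rate.
Rate on top 1: 30.23. shrews: 20 < 30.23 → exclude; stop.
Optimal diet: voles — 1 of 4 types.

1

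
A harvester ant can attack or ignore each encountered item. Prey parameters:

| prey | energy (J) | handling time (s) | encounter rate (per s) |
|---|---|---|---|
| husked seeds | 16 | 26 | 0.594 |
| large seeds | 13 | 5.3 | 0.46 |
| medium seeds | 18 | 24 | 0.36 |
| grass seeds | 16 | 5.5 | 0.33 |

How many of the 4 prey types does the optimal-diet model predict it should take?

Profitabilities (E/h, J/s): grass seeds 2.91, large seeds 2.45, medium seeds 0.75, husked seeds 0.615. Add prey in this order while the next type's profitability exceeds the intake rate on those already taken.
Rate on top 1: 1.876. large seeds: 2.45 > 1.876 → include.
Rate on top 2: 2.144. medium seeds: 0.75 < 2.144 → exclude; stop.
Optimal diet: grass seeds, large seeds — 2 of 4 types.

2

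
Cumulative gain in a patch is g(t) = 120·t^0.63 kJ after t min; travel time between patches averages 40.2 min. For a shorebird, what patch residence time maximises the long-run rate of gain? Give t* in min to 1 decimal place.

By the marginal value theorem, leave when the instantaneous gain rate g'(t) equals the habitat-wide average g(t)/(T + t).
g'(t) = 0.63·120·t^-0.37. Setting 0.63·120·t^-0.37 = 120·t^0.63/(40.2+t) gives 0.63(40.2+t) = t, so 0.37·t = 0.63×40.2.
t* = 0.63×40.2/0.37 = 68.45 min.

68.4 min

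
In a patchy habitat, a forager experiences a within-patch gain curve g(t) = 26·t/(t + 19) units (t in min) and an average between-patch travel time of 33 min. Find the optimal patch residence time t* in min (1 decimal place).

25.0 min

By the marginal value theorem, leave when the instantaneous gain rate g'(t) equals the habitat-wide average g(t)/(T + t).
g'(t) = 26·19/(t + 19)². Setting 26·19/(t+19)² = 26t/[(t+19)(33+t)] gives 19(33+t) = t(t+19), so t² = 19×33 = 627.
t* = √627 = 25.04 min.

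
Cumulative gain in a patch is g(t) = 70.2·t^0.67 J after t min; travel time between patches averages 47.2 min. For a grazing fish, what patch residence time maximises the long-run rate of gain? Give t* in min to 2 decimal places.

95.83 min

Maximise g(t)/(T+t): set derivative to zero → g'(t)(T+t) = g(t).
g'(t) = 0.67·70.2·t^-0.33. Setting 0.67·70.2·t^-0.33 = 70.2·t^0.67/(47.2+t) gives 0.67(47.2+t) = t, so 0.33·t = 0.67×47.2.
t* = 0.67×47.2/0.33 = 95.83 min.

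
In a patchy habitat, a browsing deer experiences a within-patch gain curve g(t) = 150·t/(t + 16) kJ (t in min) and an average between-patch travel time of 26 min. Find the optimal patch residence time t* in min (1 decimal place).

20.4 min

By the marginal value theorem, leave when the instantaneous gain rate g'(t) equals the habitat-wide average g(t)/(T + t).
g'(t) = 150·16/(t + 16)². Setting 150·16/(t+16)² = 150t/[(t+16)(26+t)] gives 16(26+t) = t(t+16), so t² = 16×26 = 416.
t* = √416 = 20.4 min.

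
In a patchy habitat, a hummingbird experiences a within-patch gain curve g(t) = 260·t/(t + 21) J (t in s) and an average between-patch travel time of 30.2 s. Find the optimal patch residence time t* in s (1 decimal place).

25.2 s

Optimal t* satisfies g'(t*) = g(t*)/(T + t*).
g'(t) = 260·21/(t + 21)². Setting 260·21/(t+21)² = 260t/[(t+21)(30.2+t)] gives 21(30.2+t) = t(t+21), so t² = 21×30.2 = 634.2.
t* = √634.2 = 25.18 s.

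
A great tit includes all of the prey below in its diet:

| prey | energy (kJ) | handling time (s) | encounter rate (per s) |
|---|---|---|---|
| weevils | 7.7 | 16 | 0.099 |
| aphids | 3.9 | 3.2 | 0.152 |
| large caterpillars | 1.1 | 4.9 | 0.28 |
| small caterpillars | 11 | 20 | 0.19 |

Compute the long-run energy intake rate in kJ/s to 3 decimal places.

0.455 kJ/s

R = (0.099×7.7 + 0.152×3.9 + 0.28×1.1 + 0.19×11) / (1 + 0.099×16 + 0.152×3.2 + 0.28×4.9 + 0.19×20) = 3.753/8.242 = 0.4553 kJ/s.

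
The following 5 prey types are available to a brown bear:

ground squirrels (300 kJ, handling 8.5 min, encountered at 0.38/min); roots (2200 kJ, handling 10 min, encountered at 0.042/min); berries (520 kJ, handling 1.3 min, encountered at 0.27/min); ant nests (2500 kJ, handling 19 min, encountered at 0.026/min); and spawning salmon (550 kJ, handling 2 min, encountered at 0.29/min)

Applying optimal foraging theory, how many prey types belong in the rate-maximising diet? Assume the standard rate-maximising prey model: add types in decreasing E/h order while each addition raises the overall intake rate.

E/h in descending order: berries 400, spawning salmon 275, roots 220, ant nests 132, ground squirrels 35.3 kJ/min. The optimal diet is the largest prefix of this list for which every included type satisfies E_i/h_i > R on the types above it.
Rate on top 1: 103.9. spawning salmon: 275 > 103.9 → include.
Rate on top 2: 155.3. roots: 220 > 155.3 → include.
Rate on top 3: 166.9. ant nests: 132 < 166.9 → exclude; stop.
Optimal diet: berries, spawning salmon, roots — 3 of 5 types.

3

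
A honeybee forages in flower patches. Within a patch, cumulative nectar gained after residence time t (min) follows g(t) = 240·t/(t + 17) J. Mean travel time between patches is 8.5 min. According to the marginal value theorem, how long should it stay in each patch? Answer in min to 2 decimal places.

12.02 min

Optimal t* satisfies g'(t*) = g(t*)/(T + t*).
g'(t) = 240·17/(t + 17)². Setting 240·17/(t+17)² = 240t/[(t+17)(8.5+t)] gives 17(8.5+t) = t(t+17), so t² = 17×8.5 = 144.5.
t* = √144.5 = 12.02 min.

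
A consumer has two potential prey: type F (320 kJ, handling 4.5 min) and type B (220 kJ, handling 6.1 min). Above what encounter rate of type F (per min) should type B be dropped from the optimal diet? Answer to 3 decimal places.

The zero-one rule: include type B iff E₂/h₂ > λE₁/(1+λh₁). Equality gives the switch point.
λE₁h₂ = E₂ + λE₂h₁ ⇒ λ = E₂/(E₁h₂ − E₂h₁) = 220/(1952 − 990) = 0.2287 per min.

0.229 per min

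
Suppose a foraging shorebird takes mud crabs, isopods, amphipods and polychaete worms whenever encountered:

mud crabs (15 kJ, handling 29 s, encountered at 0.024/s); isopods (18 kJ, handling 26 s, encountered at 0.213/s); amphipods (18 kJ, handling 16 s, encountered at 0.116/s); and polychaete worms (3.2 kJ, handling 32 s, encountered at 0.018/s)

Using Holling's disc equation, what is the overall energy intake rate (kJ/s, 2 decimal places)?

0.66 kJ/s

R = Σλ_iE_i / (1 + Σλ_ih_i)
Numerator: 0.024×15 + 0.213×18 + 0.116×18 + 0.018×3.2 = 6.34
Denominator: 1 + 0.024×29 + 0.213×26 + 0.116×16 + 0.018×32 = 9.666
R = 6.34/9.666 = 0.6559 kJ/s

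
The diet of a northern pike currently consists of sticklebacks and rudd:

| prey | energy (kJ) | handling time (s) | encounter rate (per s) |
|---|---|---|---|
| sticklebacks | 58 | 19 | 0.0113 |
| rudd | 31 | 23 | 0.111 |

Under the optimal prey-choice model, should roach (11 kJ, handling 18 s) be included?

No

On sticklebacks and rudd alone, R = ΣλE/(1+Σλh) = 4.096/3.768 = 1.087 kJ/s.
Profitability of roach: 11/18 = 0.6111 kJ/s.
Since 0.6111 < R, time spent handling roach is better spent searching.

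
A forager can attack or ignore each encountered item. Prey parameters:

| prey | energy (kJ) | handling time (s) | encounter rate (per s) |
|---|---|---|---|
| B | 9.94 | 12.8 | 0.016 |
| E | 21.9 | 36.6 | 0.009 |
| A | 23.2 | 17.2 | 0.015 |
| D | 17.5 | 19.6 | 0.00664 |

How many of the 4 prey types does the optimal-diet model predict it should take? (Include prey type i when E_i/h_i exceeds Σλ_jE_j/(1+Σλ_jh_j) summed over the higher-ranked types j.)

4

Rank by E/h (kJ/s): A 1.35, D 0.893, B 0.777, E 0.598. Include each in turn until the next type's E/h falls below the running intake rate.
Rate on top 1: 0.2766. D: 0.893 > 0.2766 → include.
Rate on top 2: 0.3344. B: 0.777 > 0.3344 → include.
Rate on top 3: 0.3913. E: 0.598 > 0.3913 → include.
Optimal diet: A, D, B, E — 4 of 4 types.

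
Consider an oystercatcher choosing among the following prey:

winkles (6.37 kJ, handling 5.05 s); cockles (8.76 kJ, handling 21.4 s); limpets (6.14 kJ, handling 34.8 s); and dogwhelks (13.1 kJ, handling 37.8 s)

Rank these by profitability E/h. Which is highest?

winkles

Profitability E/h (kJ/s): winkles = 6.37/5.05 = 1.26, cockles = 8.76/21.4 = 0.409, limpets = 6.14/34.8 = 0.176, dogwhelks = 13.1/37.8 = 0.347.
Ranked: winkles > cockles > dogwhelks > limpets.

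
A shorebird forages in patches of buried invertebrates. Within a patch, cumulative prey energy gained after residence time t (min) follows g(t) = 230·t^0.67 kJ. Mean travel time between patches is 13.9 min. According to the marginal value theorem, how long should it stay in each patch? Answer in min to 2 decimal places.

28.22 min

Maximise g(t)/(T+t): set derivative to zero → g'(t)(T+t) = g(t).
g'(t) = 0.67·230·t^-0.33. Setting 0.67·230·t^-0.33 = 230·t^0.67/(13.9+t) gives 0.67(13.9+t) = t, so 0.33·t = 0.67×13.9.
t* = 0.67×13.9/0.33 = 28.22 min.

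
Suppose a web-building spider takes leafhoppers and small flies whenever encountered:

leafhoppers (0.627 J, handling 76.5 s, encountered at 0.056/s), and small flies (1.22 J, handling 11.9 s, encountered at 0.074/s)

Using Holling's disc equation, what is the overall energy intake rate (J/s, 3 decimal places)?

0.020 J/s

R = Σλ_iE_i / (1 + Σλ_ih_i)
Numerator: 0.056×0.627 + 0.074×1.22 = 0.1254
Denominator: 1 + 0.056×76.5 + 0.074×11.9 = 6.165
R = 0.1254/6.165 = 0.02034 J/s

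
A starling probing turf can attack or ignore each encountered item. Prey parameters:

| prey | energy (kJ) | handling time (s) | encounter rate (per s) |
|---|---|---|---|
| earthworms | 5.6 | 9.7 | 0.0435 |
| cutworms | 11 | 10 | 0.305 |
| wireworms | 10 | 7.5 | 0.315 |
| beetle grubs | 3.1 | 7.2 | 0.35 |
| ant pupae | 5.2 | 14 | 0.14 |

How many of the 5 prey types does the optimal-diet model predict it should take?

2

Profitabilities (E/h, kJ/s): wireworms 1.33, cutworms 1.1, earthworms 0.577, beetle grubs 0.431, ant pupae 0.371. Add prey in this order while the next type's profitability exceeds the intake rate on those already taken.
Rate on top 1: 0.9368. cutworms: 1.1 > 0.9368 → include.
Rate on top 2: 1.014. earthworms: 0.577 < 1.014 → exclude; stop.
Optimal diet: wireworms, cutworms — 2 of 5 types.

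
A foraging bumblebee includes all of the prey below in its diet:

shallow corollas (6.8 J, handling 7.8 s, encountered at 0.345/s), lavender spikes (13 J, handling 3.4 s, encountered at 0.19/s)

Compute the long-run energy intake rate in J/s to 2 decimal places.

R = Σλ_iE_i / (1 + Σλ_ih_i)
Numerator: 0.345×6.8 + 0.19×13 = 4.816
Denominator: 1 + 0.345×7.8 + 0.19×3.4 = 4.337
R = 4.816/4.337 = 1.11 J/s

1.11 J/s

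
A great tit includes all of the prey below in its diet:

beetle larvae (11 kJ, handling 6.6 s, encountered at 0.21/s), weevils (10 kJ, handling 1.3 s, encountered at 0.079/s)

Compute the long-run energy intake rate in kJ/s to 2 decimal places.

Energy encountered per unit search time: 0.21×11 + 0.079×10 = 3.1 kJ/s.
Handling time per unit search time: 0.21×6.6 + 0.079×1.3 = 1.489.
Rate = 3.1/(1 + 1.489) = 1.246 kJ/s.

1.25 kJ/s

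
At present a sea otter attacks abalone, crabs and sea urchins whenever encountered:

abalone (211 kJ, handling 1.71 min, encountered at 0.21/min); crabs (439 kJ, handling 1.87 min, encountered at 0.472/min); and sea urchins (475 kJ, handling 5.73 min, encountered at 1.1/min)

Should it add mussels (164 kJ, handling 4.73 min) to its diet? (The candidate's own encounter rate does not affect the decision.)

No

On abalone, crabs and sea urchins alone, R = ΣλE/(1+Σλh) = 774/8.545 = 90.58 kJ/min.
mussels: E/h = 164/4.73 = 34.67 kJ/min.
34.67 < 90.58, so adding mussels would lower the average — exclude it.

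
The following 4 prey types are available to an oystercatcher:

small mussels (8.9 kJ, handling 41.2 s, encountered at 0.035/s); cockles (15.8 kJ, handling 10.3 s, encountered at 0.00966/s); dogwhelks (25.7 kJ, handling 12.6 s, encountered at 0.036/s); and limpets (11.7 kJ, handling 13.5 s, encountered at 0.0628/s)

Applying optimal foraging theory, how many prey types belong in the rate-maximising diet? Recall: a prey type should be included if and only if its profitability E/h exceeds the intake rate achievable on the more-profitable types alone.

Rank by E/h (kJ/s): dogwhelks 2.04, cockles 1.53, limpets 0.867, small mussels 0.216. Include each in turn until the next type's E/h falls below the running intake rate.
Rate on top 1: 0.6365. cockles: 1.53 > 0.6365 → include.
Rate on top 2: 0.694. limpets: 0.867 > 0.694 → include.
Rate on top 3: 0.755. small mussels: 0.216 < 0.755 → exclude; stop.
Optimal diet: dogwhelks, cockles, limpets — 3 of 4 types.

3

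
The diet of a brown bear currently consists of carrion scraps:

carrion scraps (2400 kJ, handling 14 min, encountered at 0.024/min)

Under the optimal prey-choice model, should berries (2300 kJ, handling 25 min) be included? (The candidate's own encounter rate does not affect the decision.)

Yes

Current rate: (0.024×2400)/(1 + 0.024×14) = 43.11 kJ/min.
berries: E/h = 2300/25 = 92 kJ/min.
92 > 43.11, so adding berries raises the average — include it.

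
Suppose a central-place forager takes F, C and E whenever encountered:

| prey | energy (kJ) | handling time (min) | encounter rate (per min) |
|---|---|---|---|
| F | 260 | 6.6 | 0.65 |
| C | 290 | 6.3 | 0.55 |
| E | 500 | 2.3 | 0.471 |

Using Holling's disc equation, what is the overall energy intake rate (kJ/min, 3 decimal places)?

R = Σλ_iE_i / (1 + Σλ_ih_i)
Numerator: 0.65×260 + 0.55×290 + 0.471×500 = 564
Denominator: 1 + 0.65×6.6 + 0.55×6.3 + 0.471×2.3 = 9.838
R = 564/9.838 = 57.33 kJ/min

57.327 kJ/min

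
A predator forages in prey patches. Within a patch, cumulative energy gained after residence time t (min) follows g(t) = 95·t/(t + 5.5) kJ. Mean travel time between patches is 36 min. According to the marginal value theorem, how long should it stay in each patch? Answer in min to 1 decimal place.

14.1 min

Maximise g(t)/(T+t): set derivative to zero → g'(t)(T+t) = g(t).
g'(t) = 95·5.5/(t + 5.5)². Setting 95·5.5/(t+5.5)² = 95t/[(t+5.5)(36+t)] gives 5.5(36+t) = t(t+5.5), so t² = 5.5×36 = 198.
t* = √198 = 14.07 min.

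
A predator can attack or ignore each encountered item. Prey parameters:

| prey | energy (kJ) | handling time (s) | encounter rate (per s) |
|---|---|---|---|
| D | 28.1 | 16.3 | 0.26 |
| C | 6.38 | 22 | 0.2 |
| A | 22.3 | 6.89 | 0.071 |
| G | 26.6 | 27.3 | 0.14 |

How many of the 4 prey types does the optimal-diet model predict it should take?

2

Profitabilities (E/h, kJ/s): A 3.24, D 1.72, G 0.974, C 0.29. Add prey in this order while the next type's profitability exceeds the intake rate on those already taken.
Rate on top 1: 1.063. D: 1.72 > 1.063 → include.
Rate on top 2: 1.552. G: 0.974 < 1.552 → exclude; stop.
Optimal diet: A, D — 2 of 4 types.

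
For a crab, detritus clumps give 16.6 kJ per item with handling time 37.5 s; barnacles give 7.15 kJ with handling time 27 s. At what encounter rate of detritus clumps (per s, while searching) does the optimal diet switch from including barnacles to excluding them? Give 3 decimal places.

0.040 per s

At the threshold, the rate on detritus clumps alone equals the profitability of barnacles: λ·16.6/(1 + λ·37.5) = 7.15/27 = 0.2648.
Rearranging, λ(16.6 − 0.2648×37.5) = 0.2648, so λ = 0.2648/6.669 = 0.03971 per s.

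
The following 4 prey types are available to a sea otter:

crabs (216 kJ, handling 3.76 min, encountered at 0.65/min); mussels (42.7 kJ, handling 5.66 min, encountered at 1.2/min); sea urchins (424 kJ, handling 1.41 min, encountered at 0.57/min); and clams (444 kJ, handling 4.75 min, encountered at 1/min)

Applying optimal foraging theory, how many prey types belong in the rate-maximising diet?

Rank by E/h (kJ/min): sea urchins 301, clams 93.5, crabs 57.4, mussels 7.54. Include each in turn until the next type's E/h falls below the running intake rate.
Rate on top 1: 134. clams: 93.5 < 134 → exclude; stop.
Optimal diet: sea urchins — 1 of 4 types.

1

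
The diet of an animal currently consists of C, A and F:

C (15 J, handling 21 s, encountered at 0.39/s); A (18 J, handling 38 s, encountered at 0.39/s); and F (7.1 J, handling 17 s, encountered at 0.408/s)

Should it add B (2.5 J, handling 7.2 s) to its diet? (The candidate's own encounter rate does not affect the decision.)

No

Intake rate on the current diet: R = (0.39×15 + 0.39×18 + 0.408×7.1) / (1 + 0.39×21 + 0.39×38 + 0.408×17) = 15.77/30.95 = 0.5095 J/s.
Profitability of B: 2.5/7.2 = 0.3472 J/s.
0.3472 < 0.5095, so adding B would lower the average — exclude it.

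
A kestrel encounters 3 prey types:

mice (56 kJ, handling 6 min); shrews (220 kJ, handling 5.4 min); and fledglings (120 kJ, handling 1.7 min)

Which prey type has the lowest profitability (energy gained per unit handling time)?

In descending order of E/h:
fledglings: 120/1.7 = 70.6 kJ/min
shrews: 220/5.4 = 40.7 kJ/min
mice: 56/6 = 9.33 kJ/min

mice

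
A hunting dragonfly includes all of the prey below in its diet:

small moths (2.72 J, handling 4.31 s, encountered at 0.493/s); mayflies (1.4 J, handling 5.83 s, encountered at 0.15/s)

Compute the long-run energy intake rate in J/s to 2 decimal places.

0.39 J/s

R = Σλ_iE_i / (1 + Σλ_ih_i)
Numerator: 0.493×2.72 + 0.15×1.4 = 1.551
Denominator: 1 + 0.493×4.31 + 0.15×5.83 = 3.999
R = 1.551/3.999 = 0.3878 J/s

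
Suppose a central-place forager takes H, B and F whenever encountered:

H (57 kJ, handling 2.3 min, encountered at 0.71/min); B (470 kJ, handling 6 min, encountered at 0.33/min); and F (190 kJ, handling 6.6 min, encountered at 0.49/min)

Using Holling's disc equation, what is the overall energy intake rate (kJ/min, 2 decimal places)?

36.79 kJ/min

Energy encountered per unit search time: 0.71×57 + 0.33×470 + 0.49×190 = 288.7 kJ/min.
Handling time per unit search time: 0.71×2.3 + 0.33×6 + 0.49×6.6 = 6.847.
Rate = 288.7/(1 + 6.847) = 36.79 kJ/min.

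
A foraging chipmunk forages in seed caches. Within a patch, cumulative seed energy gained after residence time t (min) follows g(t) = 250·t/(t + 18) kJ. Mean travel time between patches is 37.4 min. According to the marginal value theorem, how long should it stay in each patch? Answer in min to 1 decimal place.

Maximise g(t)/(T+t): set derivative to zero → g'(t)(T+t) = g(t).
g'(t) = 250·18/(t + 18)². Setting 250·18/(t+18)² = 250t/[(t+18)(37.4+t)] gives 18(37.4+t) = t(t+18), so t² = 18×37.4 = 673.2.
t* = √673.2 = 25.95 min.

25.9 min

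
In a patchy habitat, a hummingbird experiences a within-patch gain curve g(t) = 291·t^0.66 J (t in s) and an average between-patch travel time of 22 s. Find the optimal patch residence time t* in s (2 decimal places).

42.71 s

By the marginal value theorem, leave when the instantaneous gain rate g'(t) equals the habitat-wide average g(t)/(T + t).
g'(t) = 0.66·291·t^-0.34. Setting 0.66·291·t^-0.34 = 291·t^0.66/(22+t) gives 0.66(22+t) = t, so 0.34·t = 0.66×22.
t* = 0.66×22/0.34 = 42.71 s.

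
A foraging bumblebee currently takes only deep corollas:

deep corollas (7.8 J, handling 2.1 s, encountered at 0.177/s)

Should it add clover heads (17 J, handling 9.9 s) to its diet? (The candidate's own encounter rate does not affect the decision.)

On deep corollas alone, R = ΣλE/(1+Σλh) = 1.381/1.372 = 1.006 J/s.
clover heads: E/h = 17/9.9 = 1.717 J/s.
Since 1.717 > R, including clover heads increases the long-run rate.

Yes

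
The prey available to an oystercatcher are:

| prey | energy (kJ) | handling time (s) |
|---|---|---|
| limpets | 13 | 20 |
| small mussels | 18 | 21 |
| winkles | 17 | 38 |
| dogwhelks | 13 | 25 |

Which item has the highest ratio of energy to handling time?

small mussels

In descending order of E/h:
small mussels: 18/21 = 0.857 kJ/s
limpets: 13/20 = 0.65 kJ/s
dogwhelks: 13/25 = 0.52 kJ/s
winkles: 17/38 = 0.447 kJ/s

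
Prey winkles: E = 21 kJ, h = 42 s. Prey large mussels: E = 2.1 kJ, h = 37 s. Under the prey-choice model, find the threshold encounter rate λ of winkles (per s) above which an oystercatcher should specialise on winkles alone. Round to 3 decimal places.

Drop large mussels once their profitability E₂/h₂ falls below the rate achievable on winkles alone: E₂/h₂ = λE₁/(1 + λh₁).
Solve for λ: λE₁h₂ = E₂(1 + λh₁) → λ(E₁h₂ − E₂h₁) = E₂ → λ = E₂/(E₁h₂ − E₂h₁).
λ = 2.1/(21×37 − 2.1×42) = 2.1/688.8 = 0.003049 per s.

0.003 per s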